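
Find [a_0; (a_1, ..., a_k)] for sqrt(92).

Write x_i = (sqrt(92) + m_i)/d_i with (m_0, d_0) = (0, 1). a_0 = floor(sqrt(92)) = 9, since 9^2 = 81 <= 92 < 100 = 10^2.
Iterate m_{i+1} = d_i*a_i - m_i, d_{i+1} = (92 - m_{i+1}^2)/d_i, a_{i+1} = floor((a_0 + m_{i+1})/d_{i+1}):
  m_1 = 1*9 - 0 = 9, d_1 = (92 - 9^2)/1 = 11/1 = 11, a_1 = floor((9 + 9)/11) = 1.
  m_2 = 11*1 - 9 = 2, d_2 = (92 - 2^2)/11 = 88/11 = 8, a_2 = floor((9 + 2)/8) = 1.
  m_3 = 8*1 - 2 = 6, d_3 = (92 - 6^2)/8 = 56/8 = 7, a_3 = floor((9 + 6)/7) = 2.
  m_4 = 7*2 - 6 = 8, d_4 = (92 - 8^2)/7 = 28/7 = 4, a_4 = floor((9 + 8)/4) = 4.
  m_5 = 4*4 - 8 = 8, d_5 = (92 - 8^2)/4 = 28/4 = 7, a_5 = floor((9 + 8)/7) = 2.
  m_6 = 7*2 - 8 = 6, d_6 = (92 - 6^2)/7 = 56/7 = 8, a_6 = floor((9 + 6)/8) = 1.
  m_7 = 8*1 - 6 = 2, d_7 = (92 - 2^2)/8 = 88/8 = 11, a_7 = floor((9 + 2)/11) = 1.
  m_8 = 11*1 - 2 = 9, d_8 = (92 - 9^2)/11 = 11/11 = 1, a_8 = floor((9 + 9)/1) = 18.
  m_9 = 1*18 - 9 = 9, d_9 = (92 - 9^2)/1 = 11/1 = 11: (m_9, d_9) = (m_1, d_1) = (9, 11), so from here the quotients repeat a_1, ..., a_8; the period length is 8.
Hence the expansion of sqrt(92) is a_0 = 9 followed by the repeating block 1, 1, 2, 4, 2, 1, 1, 18 (period 8).

[9; (1, 1, 2, 4, 2, 1, 1, 18)]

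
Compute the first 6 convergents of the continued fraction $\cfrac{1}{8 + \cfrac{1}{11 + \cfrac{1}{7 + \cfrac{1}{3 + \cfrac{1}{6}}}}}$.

0/1, 1/8, 11/89, 78/631, 245/1982, 1548/12523

Using the convergent recurrence p_i = a_i*p_{i-1} + p_{i-2}, q_i = a_i*q_{i-1} + q_{i-2} with p_{-2}=0, p_{-1}=1, q_{-2}=1, q_{-1}=0:
  i=0: a_0=0, p_0 = 0*1 + 0 = 0, q_0 = 0*0 + 1 = 1.
  i=1: a_1=8, p_1 = 8*0 + 1 = 1, q_1 = 8*1 + 0 = 8.
  i=2: a_2=11, p_2 = 11*1 + 0 = 11, q_2 = 11*8 + 1 = 89.
  i=3: a_3=7, p_3 = 7*11 + 1 = 78, q_3 = 7*89 + 8 = 631.
  i=4: a_4=3, p_4 = 3*78 + 11 = 245, q_4 = 3*631 + 89 = 1982.
  i=5: a_5=6, p_5 = 6*245 + 78 = 1548, q_5 = 6*1982 + 631 = 12523.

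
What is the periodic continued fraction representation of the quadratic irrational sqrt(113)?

Write x_i = (sqrt(113) + m_i)/d_i with (m_0, d_0) = (0, 1). a_0 = floor(sqrt(113)) = 10, since 10^2 = 100 <= 113 < 121 = 11^2.
Iterate m_{i+1} = d_i*a_i - m_i, d_{i+1} = (113 - m_{i+1}^2)/d_i, a_{i+1} = floor((a_0 + m_{i+1})/d_{i+1}):
  m_1 = 1*10 - 0 = 10, d_1 = (113 - 10^2)/1 = 13/1 = 13, a_1 = floor((10 + 10)/13) = 1.
  m_2 = 13*1 - 10 = 3, d_2 = (113 - 3^2)/13 = 104/13 = 8, a_2 = floor((10 + 3)/8) = 1.
  m_3 = 8*1 - 3 = 5, d_3 = (113 - 5^2)/8 = 88/8 = 11, a_3 = floor((10 + 5)/11) = 1.
  m_4 = 11*1 - 5 = 6, d_4 = (113 - 6^2)/11 = 77/11 = 7, a_4 = floor((10 + 6)/7) = 2.
  m_5 = 7*2 - 6 = 8, d_5 = (113 - 8^2)/7 = 49/7 = 7, a_5 = floor((10 + 8)/7) = 2.
  m_6 = 7*2 - 8 = 6, d_6 = (113 - 6^2)/7 = 77/7 = 11, a_6 = floor((10 + 6)/11) = 1.
  m_7 = 11*1 - 6 = 5, d_7 = (113 - 5^2)/11 = 88/11 = 8, a_7 = floor((10 + 5)/8) = 1.
  m_8 = 8*1 - 5 = 3, d_8 = (113 - 3^2)/8 = 104/8 = 13, a_8 = floor((10 + 3)/13) = 1.
  m_9 = 13*1 - 3 = 10, d_9 = (113 - 10^2)/13 = 13/13 = 1, a_9 = floor((10 + 10)/1) = 20.
  m_10 = 1*20 - 10 = 10, d_10 = (113 - 10^2)/1 = 13/1 = 13: (m_10, d_10) = (m_1, d_1) = (10, 13), so from here the quotients repeat a_1, ..., a_9; the period length is 9.
Hence the expansion of sqrt(113) is a_0 = 10 followed by the repeating block 1, 1, 1, 2, 2, 1, 1, 1, 20 (period 9).

[10; (1, 1, 1, 2, 2, 1, 1, 1, 20)]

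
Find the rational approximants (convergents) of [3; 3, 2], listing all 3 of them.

3/1, 10/3, 23/7

Using the convergent recurrence p_i = a_i*p_{i-1} + p_{i-2}, q_i = a_i*q_{i-1} + q_{i-2} with p_{-2}=0, p_{-1}=1, q_{-2}=1, q_{-1}=0:
  i=0: a_0=3, p_0 = 3*1 + 0 = 3, q_0 = 3*0 + 1 = 1.
  i=1: a_1=3, p_1 = 3*3 + 1 = 10, q_1 = 3*1 + 0 = 3.
  i=2: a_2=2, p_2 = 2*10 + 3 = 23, q_2 = 2*3 + 1 = 7.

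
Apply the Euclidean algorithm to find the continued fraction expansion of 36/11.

Run the Euclidean algorithm on 36 and 11; the successive quotients are the partial quotients a_0, a_1, ... (each step inverts the fractional part left over by the previous one):
  36 = 3*11 + 3, so a_0 = 3.
  11 = 3*3 + 2, so a_1 = 3.
  3 = 1*2 + 1, so a_2 = 1.
  2 = 2*1 + 0, so a_3 = 2.
The remainder reaches 0 after 4 divisions, so the expansion has 4 partial quotients, read off in order.

[3; 3, 1, 2]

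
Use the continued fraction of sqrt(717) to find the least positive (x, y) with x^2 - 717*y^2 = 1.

(x, y) = (6998399, 261360)

First expand sqrt(717) as a continued fraction. With x_i = (sqrt(717) + m_i)/d_i and (m_0, d_0) = (0, 1): a_0 = floor(sqrt(717)) = 26, since 26^2 = 676 <= 717 < 729 = 27^2.
Iterate m_{i+1} = d_i*a_i - m_i, d_{i+1} = (717 - m_{i+1}^2)/d_i, a_{i+1} = floor((a_0 + m_{i+1})/d_{i+1}):
  m_1 = 1*26 - 0 = 26, d_1 = (717 - 26^2)/1 = 41/1 = 41, a_1 = floor((26 + 26)/41) = 1.
  m_2 = 41*1 - 26 = 15, d_2 = (717 - 15^2)/41 = 492/41 = 12, a_2 = floor((26 + 15)/12) = 3.
  m_3 = 12*3 - 15 = 21, d_3 = (717 - 21^2)/12 = 276/12 = 23, a_3 = floor((26 + 21)/23) = 2.
  m_4 = 23*2 - 21 = 25, d_4 = (717 - 25^2)/23 = 92/23 = 4, a_4 = floor((26 + 25)/4) = 12.
  m_5 = 4*12 - 25 = 23, d_5 = (717 - 23^2)/4 = 188/4 = 47, a_5 = floor((26 + 23)/47) = 1.
  m_6 = 47*1 - 23 = 24, d_6 = (717 - 24^2)/47 = 141/47 = 3, a_6 = floor((26 + 24)/3) = 16.
  m_7 = 3*16 - 24 = 24, d_7 = (717 - 24^2)/3 = 141/3 = 47, a_7 = floor((26 + 24)/47) = 1.
  m_8 = 47*1 - 24 = 23, d_8 = (717 - 23^2)/47 = 188/47 = 4, a_8 = floor((26 + 23)/4) = 12.
  m_9 = 4*12 - 23 = 25, d_9 = (717 - 25^2)/4 = 92/4 = 23, a_9 = floor((26 + 25)/23) = 2.
  m_10 = 23*2 - 25 = 21, d_10 = (717 - 21^2)/23 = 276/23 = 12, a_10 = floor((26 + 21)/12) = 3.
  m_11 = 12*3 - 21 = 15, d_11 = (717 - 15^2)/12 = 492/12 = 41, a_11 = floor((26 + 15)/41) = 1.
  m_12 = 41*1 - 15 = 26, d_12 = (717 - 26^2)/41 = 41/41 = 1, a_12 = floor((26 + 26)/1) = 52.
  m_13 = 1*52 - 26 = 26, d_13 = (717 - 26^2)/1 = 41/1 = 41: (m_13, d_13) = (m_1, d_1) = (26, 41), so from here the quotients repeat a_1, ..., a_12; the period length is 12.
So sqrt(717) = [26; (1, 3, 2, 12, 1, 16, 1, 12, 2, 3, 1, 52)] with period length k = 12.
k is even, so the fundamental solution of x^2 - 717y^2 = 1 is (p_{k-1}, q_{k-1}) = (p_11, q_11); compute convergents through index 11.
Convergents (p_i = a_i*p_{i-1} + p_{i-2}, q_i = a_i*q_{i-1} + q_{i-2} with p_{-2}=0, p_{-1}=1, q_{-2}=1, q_{-1}=0):
  i=0: a_0=26, p_0 = 26*1 + 0 = 26, q_0 = 26*0 + 1 = 1.
  i=1: a_1=1, p_1 = 1*26 + 1 = 27, q_1 = 1*1 + 0 = 1.
  i=2: a_2=3, p_2 = 3*27 + 26 = 107, q_2 = 3*1 + 1 = 4.
  i=3: a_3=2, p_3 = 2*107 + 27 = 241, q_3 = 2*4 + 1 = 9.
  i=4: a_4=12, p_4 = 12*241 + 107 = 2999, q_4 = 12*9 + 4 = 112.
  i=5: a_5=1, p_5 = 1*2999 + 241 = 3240, q_5 = 1*112 + 9 = 121.
  i=6: a_6=16, p_6 = 16*3240 + 2999 = 54839, q_6 = 16*121 + 112 = 2048.
  i=7: a_7=1, p_7 = 1*54839 + 3240 = 58079, q_7 = 1*2048 + 121 = 2169.
  i=8: a_8=12, p_8 = 12*58079 + 54839 = 751787, q_8 = 12*2169 + 2048 = 28076.
  i=9: a_9=2, p_9 = 2*751787 + 58079 = 1561653, q_9 = 2*28076 + 2169 = 58321.
  i=10: a_10=3, p_10 = 3*1561653 + 751787 = 5436746, q_10 = 3*58321 + 28076 = 203039.
  i=11: a_11=1, p_11 = 1*5436746 + 1561653 = 6998399, q_11 = 1*203039 + 58321 = 261360.
Check: 6998399^2 - 717*261360^2 = 48977588563201 - 48977588563200 = 1, so (x, y) = (6998399, 261360) solves the equation, and by the theorem it is the least positive solution.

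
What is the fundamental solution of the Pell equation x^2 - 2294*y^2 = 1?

First expand sqrt(2294) as a continued fraction. With x_i = (sqrt(2294) + m_i)/d_i and (m_0, d_0) = (0, 1): a_0 = floor(sqrt(2294)) = 47, since 47^2 = 2209 <= 2294 < 2304 = 48^2.
Iterate m_{i+1} = d_i*a_i - m_i, d_{i+1} = (2294 - m_{i+1}^2)/d_i, a_{i+1} = floor((a_0 + m_{i+1})/d_{i+1}):
  m_1 = 1*47 - 0 = 47, d_1 = (2294 - 47^2)/1 = 85/1 = 85, a_1 = floor((47 + 47)/85) = 1.
  m_2 = 85*1 - 47 = 38, d_2 = (2294 - 38^2)/85 = 850/85 = 10, a_2 = floor((47 + 38)/10) = 8.
  m_3 = 10*8 - 38 = 42, d_3 = (2294 - 42^2)/10 = 530/10 = 53, a_3 = floor((47 + 42)/53) = 1.
  m_4 = 53*1 - 42 = 11, d_4 = (2294 - 11^2)/53 = 2173/53 = 41, a_4 = floor((47 + 11)/41) = 1.
  m_5 = 41*1 - 11 = 30, d_5 = (2294 - 30^2)/41 = 1394/41 = 34, a_5 = floor((47 + 30)/34) = 2.
  m_6 = 34*2 - 30 = 38, d_6 = (2294 - 38^2)/34 = 850/34 = 25, a_6 = floor((47 + 38)/25) = 3.
  m_7 = 25*3 - 38 = 37, d_7 = (2294 - 37^2)/25 = 925/25 = 37, a_7 = floor((47 + 37)/37) = 2.
  m_8 = 37*2 - 37 = 37, d_8 = (2294 - 37^2)/37 = 925/37 = 25, a_8 = floor((47 + 37)/25) = 3.
  m_9 = 25*3 - 37 = 38, d_9 = (2294 - 38^2)/25 = 850/25 = 34, a_9 = floor((47 + 38)/34) = 2.
  m_10 = 34*2 - 38 = 30, d_10 = (2294 - 30^2)/34 = 1394/34 = 41, a_10 = floor((47 + 30)/41) = 1.
  m_11 = 41*1 - 30 = 11, d_11 = (2294 - 11^2)/41 = 2173/41 = 53, a_11 = floor((47 + 11)/53) = 1.
  m_12 = 53*1 - 11 = 42, d_12 = (2294 - 42^2)/53 = 530/53 = 10, a_12 = floor((47 + 42)/10) = 8.
  m_13 = 10*8 - 42 = 38, d_13 = (2294 - 38^2)/10 = 850/10 = 85, a_13 = floor((47 + 38)/85) = 1.
  m_14 = 85*1 - 38 = 47, d_14 = (2294 - 47^2)/85 = 85/85 = 1, a_14 = floor((47 + 47)/1) = 94.
  m_15 = 1*94 - 47 = 47, d_15 = (2294 - 47^2)/1 = 85/1 = 85: (m_15, d_15) = (m_1, d_1) = (47, 85), so from here the quotients repeat a_1, ..., a_14; the period length is 14.
So sqrt(2294) = [47; (1, 8, 1, 1, 2, 3, 2, 3, 2, 1, 1, 8, 1, 94)] with period length k = 14.
k is even, so the fundamental solution of x^2 - 2294y^2 = 1 is (p_{k-1}, q_{k-1}) = (p_13, q_13); compute convergents through index 13.
Convergents (p_i = a_i*p_{i-1} + p_{i-2}, q_i = a_i*q_{i-1} + q_{i-2} with p_{-2}=0, p_{-1}=1, q_{-2}=1, q_{-1}=0):
  i=0: a_0=47, p_0 = 47*1 + 0 = 47, q_0 = 47*0 + 1 = 1.
  i=1: a_1=1, p_1 = 1*47 + 1 = 48, q_1 = 1*1 + 0 = 1.
  i=2: a_2=8, p_2 = 8*48 + 47 = 431, q_2 = 8*1 + 1 = 9.
  i=3: a_3=1, p_3 = 1*431 + 48 = 479, q_3 = 1*9 + 1 = 10.
  i=4: a_4=1, p_4 = 1*479 + 431 = 910, q_4 = 1*10 + 9 = 19.
  i=5: a_5=2, p_5 = 2*910 + 479 = 2299, q_5 = 2*19 + 10 = 48.
  i=6: a_6=3, p_6 = 3*2299 + 910 = 7807, q_6 = 3*48 + 19 = 163.
  i=7: a_7=2, p_7 = 2*7807 + 2299 = 17913, q_7 = 2*163 + 48 = 374.
  i=8: a_8=3, p_8 = 3*17913 + 7807 = 61546, q_8 = 3*374 + 163 = 1285.
  i=9: a_9=2, p_9 = 2*61546 + 17913 = 141005, q_9 = 2*1285 + 374 = 2944.
  i=10: a_10=1, p_10 = 1*141005 + 61546 = 202551, q_10 = 1*2944 + 1285 = 4229.
  i=11: a_11=1, p_11 = 1*202551 + 141005 = 343556, q_11 = 1*4229 + 2944 = 7173.
  i=12: a_12=8, p_12 = 8*343556 + 202551 = 2950999, q_12 = 8*7173 + 4229 = 61613.
  i=13: a_13=1, p_13 = 1*2950999 + 343556 = 3294555, q_13 = 1*61613 + 7173 = 68786.
Check: 3294555^2 - 2294*68786^2 = 10854092648025 - 10854092648024 = 1, so (x, y) = (3294555, 68786) solves the equation, and by the theorem it is the least positive solution.

(x, y) = (3294555, 68786)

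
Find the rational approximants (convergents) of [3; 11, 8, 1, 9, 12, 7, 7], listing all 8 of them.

3/1, 34/11, 275/89, 309/100, 3056/989, 36981/11968, 261923/84765, 1870442/605323

Using the convergent recurrence p_i = a_i*p_{i-1} + p_{i-2}, q_i = a_i*q_{i-1} + q_{i-2} with p_{-2}=0, p_{-1}=1, q_{-2}=1, q_{-1}=0:
  i=0: a_0=3, p_0 = 3*1 + 0 = 3, q_0 = 3*0 + 1 = 1.
  i=1: a_1=11, p_1 = 11*3 + 1 = 34, q_1 = 11*1 + 0 = 11.
  i=2: a_2=8, p_2 = 8*34 + 3 = 275, q_2 = 8*11 + 1 = 89.
  i=3: a_3=1, p_3 = 1*275 + 34 = 309, q_3 = 1*89 + 11 = 100.
  i=4: a_4=9, p_4 = 9*309 + 275 = 3056, q_4 = 9*100 + 89 = 989.
  i=5: a_5=12, p_5 = 12*3056 + 309 = 36981, q_5 = 12*989 + 100 = 11968.
  i=6: a_6=7, p_6 = 7*36981 + 3056 = 261923, q_6 = 7*11968 + 989 = 84765.
  i=7: a_7=7, p_7 = 7*261923 + 36981 = 1870442, q_7 = 7*84765 + 11968 = 605323.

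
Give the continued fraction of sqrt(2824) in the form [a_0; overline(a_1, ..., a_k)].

Write x_i = (sqrt(2824) + m_i)/d_i with (m_0, d_0) = (0, 1). a_0 = floor(sqrt(2824)) = 53, since 53^2 = 2809 <= 2824 < 2916 = 54^2.
Iterate m_{i+1} = d_i*a_i - m_i, d_{i+1} = (2824 - m_{i+1}^2)/d_i, a_{i+1} = floor((a_0 + m_{i+1})/d_{i+1}):
  m_1 = 1*53 - 0 = 53, d_1 = (2824 - 53^2)/1 = 15/1 = 15, a_1 = floor((53 + 53)/15) = 7.
  m_2 = 15*7 - 53 = 52, d_2 = (2824 - 52^2)/15 = 120/15 = 8, a_2 = floor((53 + 52)/8) = 13.
  m_3 = 8*13 - 52 = 52, d_3 = (2824 - 52^2)/8 = 120/8 = 15, a_3 = floor((53 + 52)/15) = 7.
  m_4 = 15*7 - 52 = 53, d_4 = (2824 - 53^2)/15 = 15/15 = 1, a_4 = floor((53 + 53)/1) = 106.
  m_5 = 1*106 - 53 = 53, d_5 = (2824 - 53^2)/1 = 15/1 = 15: (m_5, d_5) = (m_1, d_1) = (53, 15), so from here the quotients repeat a_1, ..., a_4; the period length is 4.
Hence the expansion of sqrt(2824) is a_0 = 53 followed by the repeating block 7, 13, 7, 106 (period 4).

[53; overline(7, 13, 7, 106)]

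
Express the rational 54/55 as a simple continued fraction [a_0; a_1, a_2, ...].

[0; 1, 54]

Run the Euclidean algorithm on 54 and 55; the successive quotients are the partial quotients a_0, a_1, ... (each step inverts the fractional part left over by the previous one):
  54 = 0*55 + 54, so a_0 = 0.
  55 = 1*54 + 1, so a_1 = 1.
  54 = 54*1 + 0, so a_2 = 54.
The remainder reaches 0 after 3 divisions, so the expansion has 3 partial quotients, read off in order.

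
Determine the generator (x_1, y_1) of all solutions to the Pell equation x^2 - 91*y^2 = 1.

First expand sqrt(91) as a continued fraction. With x_i = (sqrt(91) + m_i)/d_i and (m_0, d_0) = (0, 1): a_0 = floor(sqrt(91)) = 9, since 9^2 = 81 <= 91 < 100 = 10^2.
Iterate m_{i+1} = d_i*a_i - m_i, d_{i+1} = (91 - m_{i+1}^2)/d_i, a_{i+1} = floor((a_0 + m_{i+1})/d_{i+1}):
  m_1 = 1*9 - 0 = 9, d_1 = (91 - 9^2)/1 = 10/1 = 10, a_1 = floor((9 + 9)/10) = 1.
  m_2 = 10*1 - 9 = 1, d_2 = (91 - 1^2)/10 = 90/10 = 9, a_2 = floor((9 + 1)/9) = 1.
  m_3 = 9*1 - 1 = 8, d_3 = (91 - 8^2)/9 = 27/9 = 3, a_3 = floor((9 + 8)/3) = 5.
  m_4 = 3*5 - 8 = 7, d_4 = (91 - 7^2)/3 = 42/3 = 14, a_4 = floor((9 + 7)/14) = 1.
  m_5 = 14*1 - 7 = 7, d_5 = (91 - 7^2)/14 = 42/14 = 3, a_5 = floor((9 + 7)/3) = 5.
  m_6 = 3*5 - 7 = 8, d_6 = (91 - 8^2)/3 = 27/3 = 9, a_6 = floor((9 + 8)/9) = 1.
  m_7 = 9*1 - 8 = 1, d_7 = (91 - 1^2)/9 = 90/9 = 10, a_7 = floor((9 + 1)/10) = 1.
  m_8 = 10*1 - 1 = 9, d_8 = (91 - 9^2)/10 = 10/10 = 1, a_8 = floor((9 + 9)/1) = 18.
  m_9 = 1*18 - 9 = 9, d_9 = (91 - 9^2)/1 = 10/1 = 10: (m_9, d_9) = (m_1, d_1) = (9, 10), so from here the quotients repeat a_1, ..., a_8; the period length is 8.
So sqrt(91) = [9; (1, 1, 5, 1, 5, 1, 1, 18)] with period length k = 8.
k is even, so the fundamental solution of x^2 - 91y^2 = 1 is (p_{k-1}, q_{k-1}) = (p_7, q_7); compute convergents through index 7.
Convergents (p_i = a_i*p_{i-1} + p_{i-2}, q_i = a_i*q_{i-1} + q_{i-2} with p_{-2}=0, p_{-1}=1, q_{-2}=1, q_{-1}=0):
  i=0: a_0=9, p_0 = 9*1 + 0 = 9, q_0 = 9*0 + 1 = 1.
  i=1: a_1=1, p_1 = 1*9 + 1 = 10, q_1 = 1*1 + 0 = 1.
  i=2: a_2=1, p_2 = 1*10 + 9 = 19, q_2 = 1*1 + 1 = 2.
  i=3: a_3=5, p_3 = 5*19 + 10 = 105, q_3 = 5*2 + 1 = 11.
  i=4: a_4=1, p_4 = 1*105 + 19 = 124, q_4 = 1*11 + 2 = 13.
  i=5: a_5=5, p_5 = 5*124 + 105 = 725, q_5 = 5*13 + 11 = 76.
  i=6: a_6=1, p_6 = 1*725 + 124 = 849, q_6 = 1*76 + 13 = 89.
  i=7: a_7=1, p_7 = 1*849 + 725 = 1574, q_7 = 1*89 + 76 = 165.
Check: 1574^2 - 91*165^2 = 2477476 - 2477475 = 1, so (x, y) = (1574, 165) solves the equation, and by the theorem it is the least positive solution.

(x, y) = (1574, 165)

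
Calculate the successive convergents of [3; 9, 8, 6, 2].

3/1, 28/9, 227/73, 1390/447, 3007/967

Using the convergent recurrence p_i = a_i*p_{i-1} + p_{i-2}, q_i = a_i*q_{i-1} + q_{i-2} with p_{-2}=0, p_{-1}=1, q_{-2}=1, q_{-1}=0:
  i=0: a_0=3, p_0 = 3*1 + 0 = 3, q_0 = 3*0 + 1 = 1.
  i=1: a_1=9, p_1 = 9*3 + 1 = 28, q_1 = 9*1 + 0 = 9.
  i=2: a_2=8, p_2 = 8*28 + 3 = 227, q_2 = 8*9 + 1 = 73.
  i=3: a_3=6, p_3 = 6*227 + 28 = 1390, q_3 = 6*73 + 9 = 447.
  i=4: a_4=2, p_4 = 2*1390 + 227 = 3007, q_4 = 2*447 + 73 = 967.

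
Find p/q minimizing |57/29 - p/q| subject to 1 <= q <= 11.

Expand x = 57/29 as a continued fraction with the Euclidean algorithm:
  57 = 1*29 + 28, so a_0 = 1.
  29 = 1*28 + 1, so a_1 = 1.
  28 = 28*1 + 0, so a_2 = 28.
so x = [1; 1, 28].
Convergents (p_i = a_i*p_{i-1} + p_{i-2}, q_i = a_i*q_{i-1} + q_{i-2} with p_{-2}=0, p_{-1}=1, q_{-2}=1, q_{-1}=0), until the denominator exceeds 11:
  i=0: a_0=1, p_0 = 1*1 + 0 = 1, q_0 = 1*0 + 1 = 1.
  i=1: a_1=1, p_1 = 1*1 + 1 = 2, q_1 = 1*1 + 0 = 1.
  i=2: a_2=28, p_2 = 28*2 + 1 = 57, q_2 = 28*1 + 1 = 29.
q_2 = 29 > 11, so the last convergent with denominator <= 11 is p_1/q_1 = 2/1.
The closest fraction with denominator <= 11 is either p_1/q_1 or the intermediate fraction (k*p_1 + p_0)/(k*q_1 + q_0) with the largest k >= 1 whose denominator stays <= 11; these approach x as k grows, and every other convergent or intermediate fraction in range is farther away.
Largest k: floor((11 - q_0)/q_1) = floor((11 - 1)/1) = 10.
That gives (10*2 + 1)/(10*1 + 1) = 21/11.
Compare the errors: |x - 2/1| = |57*1 - 2*29|/(29*1) = 1/29, and |x - 21/11| = |57*11 - 21*29|/(29*11) = 18/319.
Cross-multiplying, 1*319 = 319 < 522 = 18*29, so 1/29 is smaller: the convergent 2/1 is closer to x than 21/11.

2/1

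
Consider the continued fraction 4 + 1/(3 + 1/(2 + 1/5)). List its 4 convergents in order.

4/1, 13/3, 30/7, 163/38

Using the convergent recurrence p_i = a_i*p_{i-1} + p_{i-2}, q_i = a_i*q_{i-1} + q_{i-2} with p_{-2}=0, p_{-1}=1, q_{-2}=1, q_{-1}=0:
  i=0: a_0=4, p_0 = 4*1 + 0 = 4, q_0 = 4*0 + 1 = 1.
  i=1: a_1=3, p_1 = 3*4 + 1 = 13, q_1 = 3*1 + 0 = 3.
  i=2: a_2=2, p_2 = 2*13 + 4 = 30, q_2 = 2*3 + 1 = 7.
  i=3: a_3=5, p_3 = 5*30 + 13 = 163, q_3 = 5*7 + 3 = 38.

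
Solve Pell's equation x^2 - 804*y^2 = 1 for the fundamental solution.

First expand sqrt(804) as a continued fraction. With x_i = (sqrt(804) + m_i)/d_i and (m_0, d_0) = (0, 1): a_0 = floor(sqrt(804)) = 28, since 28^2 = 784 <= 804 < 841 = 29^2.
Iterate m_{i+1} = d_i*a_i - m_i, d_{i+1} = (804 - m_{i+1}^2)/d_i, a_{i+1} = floor((a_0 + m_{i+1})/d_{i+1}):
  m_1 = 1*28 - 0 = 28, d_1 = (804 - 28^2)/1 = 20/1 = 20, a_1 = floor((28 + 28)/20) = 2.
  m_2 = 20*2 - 28 = 12, d_2 = (804 - 12^2)/20 = 660/20 = 33, a_2 = floor((28 + 12)/33) = 1.
  m_3 = 33*1 - 12 = 21, d_3 = (804 - 21^2)/33 = 363/33 = 11, a_3 = floor((28 + 21)/11) = 4.
  m_4 = 11*4 - 21 = 23, d_4 = (804 - 23^2)/11 = 275/11 = 25, a_4 = floor((28 + 23)/25) = 2.
  m_5 = 25*2 - 23 = 27, d_5 = (804 - 27^2)/25 = 75/25 = 3, a_5 = floor((28 + 27)/3) = 18.
  m_6 = 3*18 - 27 = 27, d_6 = (804 - 27^2)/3 = 75/3 = 25, a_6 = floor((28 + 27)/25) = 2.
  m_7 = 25*2 - 27 = 23, d_7 = (804 - 23^2)/25 = 275/25 = 11, a_7 = floor((28 + 23)/11) = 4.
  m_8 = 11*4 - 23 = 21, d_8 = (804 - 21^2)/11 = 363/11 = 33, a_8 = floor((28 + 21)/33) = 1.
  m_9 = 33*1 - 21 = 12, d_9 = (804 - 12^2)/33 = 660/33 = 20, a_9 = floor((28 + 12)/20) = 2.
  m_10 = 20*2 - 12 = 28, d_10 = (804 - 28^2)/20 = 20/20 = 1, a_10 = floor((28 + 28)/1) = 56.
  m_11 = 1*56 - 28 = 28, d_11 = (804 - 28^2)/1 = 20/1 = 20: (m_11, d_11) = (m_1, d_1) = (28, 20), so from here the quotients repeat a_1, ..., a_10; the period length is 10.
So sqrt(804) = [28; (2, 1, 4, 2, 18, 2, 4, 1, 2, 56)] with period length k = 10.
k is even, so the fundamental solution of x^2 - 804y^2 = 1 is (p_{k-1}, q_{k-1}) = (p_9, q_9); compute convergents through index 9.
Convergents (p_i = a_i*p_{i-1} + p_{i-2}, q_i = a_i*q_{i-1} + q_{i-2} with p_{-2}=0, p_{-1}=1, q_{-2}=1, q_{-1}=0):
  i=0: a_0=28, p_0 = 28*1 + 0 = 28, q_0 = 28*0 + 1 = 1.
  i=1: a_1=2, p_1 = 2*28 + 1 = 57, q_1 = 2*1 + 0 = 2.
  i=2: a_2=1, p_2 = 1*57 + 28 = 85, q_2 = 1*2 + 1 = 3.
  i=3: a_3=4, p_3 = 4*85 + 57 = 397, q_3 = 4*3 + 2 = 14.
  i=4: a_4=2, p_4 = 2*397 + 85 = 879, q_4 = 2*14 + 3 = 31.
  i=5: a_5=18, p_5 = 18*879 + 397 = 16219, q_5 = 18*31 + 14 = 572.
  i=6: a_6=2, p_6 = 2*16219 + 879 = 33317, q_6 = 2*572 + 31 = 1175.
  i=7: a_7=4, p_7 = 4*33317 + 16219 = 149487, q_7 = 4*1175 + 572 = 5272.
  i=8: a_8=1, p_8 = 1*149487 + 33317 = 182804, q_8 = 1*5272 + 1175 = 6447.
  i=9: a_9=2, p_9 = 2*182804 + 149487 = 515095, q_9 = 2*6447 + 5272 = 18166.
Check: 515095^2 - 804*18166^2 = 265322859025 - 265322859024 = 1, so (x, y) = (515095, 18166) solves the equation, and by the theorem it is the least positive solution.

(x, y) = (515095, 18166)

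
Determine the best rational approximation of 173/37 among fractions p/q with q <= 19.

89/19

Expand x = 173/37 as a continued fraction with the Euclidean algorithm:
  173 = 4*37 + 25, so a_0 = 4.
  37 = 1*25 + 12, so a_1 = 1.
  25 = 2*12 + 1, so a_2 = 2.
  12 = 12*1 + 0, so a_3 = 12.
so x = [4; 1, 2, 12].
Convergents (p_i = a_i*p_{i-1} + p_{i-2}, q_i = a_i*q_{i-1} + q_{i-2} with p_{-2}=0, p_{-1}=1, q_{-2}=1, q_{-1}=0), until the denominator exceeds 19:
  i=0: a_0=4, p_0 = 4*1 + 0 = 4, q_0 = 4*0 + 1 = 1.
  i=1: a_1=1, p_1 = 1*4 + 1 = 5, q_1 = 1*1 + 0 = 1.
  i=2: a_2=2, p_2 = 2*5 + 4 = 14, q_2 = 2*1 + 1 = 3.
  i=3: a_3=12, p_3 = 12*14 + 5 = 173, q_3 = 12*3 + 1 = 37.
q_3 = 37 > 19, so the last convergent with denominator <= 19 is p_2/q_2 = 14/3.
The closest fraction with denominator <= 19 is either p_2/q_2 or the intermediate fraction (k*p_2 + p_1)/(k*q_2 + q_1) with the largest k >= 1 whose denominator stays <= 19; these approach x as k grows, and every other convergent or intermediate fraction in range is farther away.
Largest k: floor((19 - q_1)/q_2) = floor((19 - 1)/3) = 6.
That gives (6*14 + 5)/(6*3 + 1) = 89/19.
Compare the errors: |x - 14/3| = |173*3 - 14*37|/(37*3) = 1/111, and |x - 89/19| = |173*19 - 89*37|/(37*19) = 6/703.
Cross-multiplying, 6*111 = 666 < 703 = 1*703, so 6/703 is smaller: the intermediate fraction 89/19 is closer to x than 14/3.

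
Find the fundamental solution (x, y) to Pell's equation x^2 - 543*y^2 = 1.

First expand sqrt(543) as a continued fraction. With x_i = (sqrt(543) + m_i)/d_i and (m_0, d_0) = (0, 1): a_0 = floor(sqrt(543)) = 23, since 23^2 = 529 <= 543 < 576 = 24^2.
Iterate m_{i+1} = d_i*a_i - m_i, d_{i+1} = (543 - m_{i+1}^2)/d_i, a_{i+1} = floor((a_0 + m_{i+1})/d_{i+1}):
  m_1 = 1*23 - 0 = 23, d_1 = (543 - 23^2)/1 = 14/1 = 14, a_1 = floor((23 + 23)/14) = 3.
  m_2 = 14*3 - 23 = 19, d_2 = (543 - 19^2)/14 = 182/14 = 13, a_2 = floor((23 + 19)/13) = 3.
  m_3 = 13*3 - 19 = 20, d_3 = (543 - 20^2)/13 = 143/13 = 11, a_3 = floor((23 + 20)/11) = 3.
  m_4 = 11*3 - 20 = 13, d_4 = (543 - 13^2)/11 = 374/11 = 34, a_4 = floor((23 + 13)/34) = 1.
  m_5 = 34*1 - 13 = 21, d_5 = (543 - 21^2)/34 = 102/34 = 3, a_5 = floor((23 + 21)/3) = 14.
  m_6 = 3*14 - 21 = 21, d_6 = (543 - 21^2)/3 = 102/3 = 34, a_6 = floor((23 + 21)/34) = 1.
  m_7 = 34*1 - 21 = 13, d_7 = (543 - 13^2)/34 = 374/34 = 11, a_7 = floor((23 + 13)/11) = 3.
  m_8 = 11*3 - 13 = 20, d_8 = (543 - 20^2)/11 = 143/11 = 13, a_8 = floor((23 + 20)/13) = 3.
  m_9 = 13*3 - 20 = 19, d_9 = (543 - 19^2)/13 = 182/13 = 14, a_9 = floor((23 + 19)/14) = 3.
  m_10 = 14*3 - 19 = 23, d_10 = (543 - 23^2)/14 = 14/14 = 1, a_10 = floor((23 + 23)/1) = 46.
  m_11 = 1*46 - 23 = 23, d_11 = (543 - 23^2)/1 = 14/1 = 14: (m_11, d_11) = (m_1, d_1) = (23, 14), so from here the quotients repeat a_1, ..., a_10; the period length is 10.
So sqrt(543) = [23; (3, 3, 3, 1, 14, 1, 3, 3, 3, 46)] with period length k = 10.
k is even, so the fundamental solution of x^2 - 543y^2 = 1 is (p_{k-1}, q_{k-1}) = (p_9, q_9); compute convergents through index 9.
Convergents (p_i = a_i*p_{i-1} + p_{i-2}, q_i = a_i*q_{i-1} + q_{i-2} with p_{-2}=0, p_{-1}=1, q_{-2}=1, q_{-1}=0):
  i=0: a_0=23, p_0 = 23*1 + 0 = 23, q_0 = 23*0 + 1 = 1.
  i=1: a_1=3, p_1 = 3*23 + 1 = 70, q_1 = 3*1 + 0 = 3.
  i=2: a_2=3, p_2 = 3*70 + 23 = 233, q_2 = 3*3 + 1 = 10.
  i=3: a_3=3, p_3 = 3*233 + 70 = 769, q_3 = 3*10 + 3 = 33.
  i=4: a_4=1, p_4 = 1*769 + 233 = 1002, q_4 = 1*33 + 10 = 43.
  i=5: a_5=14, p_5 = 14*1002 + 769 = 14797, q_5 = 14*43 + 33 = 635.
  i=6: a_6=1, p_6 = 1*14797 + 1002 = 15799, q_6 = 1*635 + 43 = 678.
  i=7: a_7=3, p_7 = 3*15799 + 14797 = 62194, q_7 = 3*678 + 635 = 2669.
  i=8: a_8=3, p_8 = 3*62194 + 15799 = 202381, q_8 = 3*2669 + 678 = 8685.
  i=9: a_9=3, p_9 = 3*202381 + 62194 = 669337, q_9 = 3*8685 + 2669 = 28724.
Check: 669337^2 - 543*28724^2 = 448012019569 - 448012019568 = 1, so (x, y) = (669337, 28724) solves the equation, and by the theorem it is the least positive solution.

(x, y) = (669337, 28724)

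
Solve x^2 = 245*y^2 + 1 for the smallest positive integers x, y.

(x, y) = (51841, 3312)

First expand sqrt(245) as a continued fraction. With x_i = (sqrt(245) + m_i)/d_i and (m_0, d_0) = (0, 1): a_0 = floor(sqrt(245)) = 15, since 15^2 = 225 <= 245 < 256 = 16^2.
Iterate m_{i+1} = d_i*a_i - m_i, d_{i+1} = (245 - m_{i+1}^2)/d_i, a_{i+1} = floor((a_0 + m_{i+1})/d_{i+1}):
  m_1 = 1*15 - 0 = 15, d_1 = (245 - 15^2)/1 = 20/1 = 20, a_1 = floor((15 + 15)/20) = 1.
  m_2 = 20*1 - 15 = 5, d_2 = (245 - 5^2)/20 = 220/20 = 11, a_2 = floor((15 + 5)/11) = 1.
  m_3 = 11*1 - 5 = 6, d_3 = (245 - 6^2)/11 = 209/11 = 19, a_3 = floor((15 + 6)/19) = 1.
  m_4 = 19*1 - 6 = 13, d_4 = (245 - 13^2)/19 = 76/19 = 4, a_4 = floor((15 + 13)/4) = 7.
  m_5 = 4*7 - 13 = 15, d_5 = (245 - 15^2)/4 = 20/4 = 5, a_5 = floor((15 + 15)/5) = 6.
  m_6 = 5*6 - 15 = 15, d_6 = (245 - 15^2)/5 = 20/5 = 4, a_6 = floor((15 + 15)/4) = 7.
  m_7 = 4*7 - 15 = 13, d_7 = (245 - 13^2)/4 = 76/4 = 19, a_7 = floor((15 + 13)/19) = 1.
  m_8 = 19*1 - 13 = 6, d_8 = (245 - 6^2)/19 = 209/19 = 11, a_8 = floor((15 + 6)/11) = 1.
  m_9 = 11*1 - 6 = 5, d_9 = (245 - 5^2)/11 = 220/11 = 20, a_9 = floor((15 + 5)/20) = 1.
  m_10 = 20*1 - 5 = 15, d_10 = (245 - 15^2)/20 = 20/20 = 1, a_10 = floor((15 + 15)/1) = 30.
  m_11 = 1*30 - 15 = 15, d_11 = (245 - 15^2)/1 = 20/1 = 20: (m_11, d_11) = (m_1, d_1) = (15, 20), so from here the quotients repeat a_1, ..., a_10; the period length is 10.
So sqrt(245) = [15; (1, 1, 1, 7, 6, 7, 1, 1, 1, 30)] with period length k = 10.
k is even, so the fundamental solution of x^2 - 245y^2 = 1 is (p_{k-1}, q_{k-1}) = (p_9, q_9); compute convergents through index 9.
Convergents (p_i = a_i*p_{i-1} + p_{i-2}, q_i = a_i*q_{i-1} + q_{i-2} with p_{-2}=0, p_{-1}=1, q_{-2}=1, q_{-1}=0):
  i=0: a_0=15, p_0 = 15*1 + 0 = 15, q_0 = 15*0 + 1 = 1.
  i=1: a_1=1, p_1 = 1*15 + 1 = 16, q_1 = 1*1 + 0 = 1.
  i=2: a_2=1, p_2 = 1*16 + 15 = 31, q_2 = 1*1 + 1 = 2.
  i=3: a_3=1, p_3 = 1*31 + 16 = 47, q_3 = 1*2 + 1 = 3.
  i=4: a_4=7, p_4 = 7*47 + 31 = 360, q_4 = 7*3 + 2 = 23.
  i=5: a_5=6, p_5 = 6*360 + 47 = 2207, q_5 = 6*23 + 3 = 141.
  i=6: a_6=7, p_6 = 7*2207 + 360 = 15809, q_6 = 7*141 + 23 = 1010.
  i=7: a_7=1, p_7 = 1*15809 + 2207 = 18016, q_7 = 1*1010 + 141 = 1151.
  i=8: a_8=1, p_8 = 1*18016 + 15809 = 33825, q_8 = 1*1151 + 1010 = 2161.
  i=9: a_9=1, p_9 = 1*33825 + 18016 = 51841, q_9 = 1*2161 + 1151 = 3312.
Check: 51841^2 - 245*3312^2 = 2687489281 - 2687489280 = 1, so (x, y) = (51841, 3312) solves the equation, and by the theorem it is the least positive solution.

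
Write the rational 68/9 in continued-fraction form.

[7; 1, 1, 4]

Run the Euclidean algorithm on 68 and 9; the successive quotients are the partial quotients a_0, a_1, ... (each step inverts the fractional part left over by the previous one):
  68 = 7*9 + 5, so a_0 = 7.
  9 = 1*5 + 4, so a_1 = 1.
  5 = 1*4 + 1, so a_2 = 1.
  4 = 4*1 + 0, so a_3 = 4.
The remainder reaches 0 after 4 divisions, so the expansion has 4 partial quotients, read off in order.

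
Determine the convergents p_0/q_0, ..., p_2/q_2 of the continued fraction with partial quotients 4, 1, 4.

Using the convergent recurrence p_i = a_i*p_{i-1} + p_{i-2}, q_i = a_i*q_{i-1} + q_{i-2} with p_{-2}=0, p_{-1}=1, q_{-2}=1, q_{-1}=0:
  i=0: a_0=4, p_0 = 4*1 + 0 = 4, q_0 = 4*0 + 1 = 1.
  i=1: a_1=1, p_1 = 1*4 + 1 = 5, q_1 = 1*1 + 0 = 1.
  i=2: a_2=4, p_2 = 4*5 + 4 = 24, q_2 = 4*1 + 1 = 5.

4/1, 5/1, 24/5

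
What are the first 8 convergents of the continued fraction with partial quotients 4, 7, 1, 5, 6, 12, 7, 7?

4/1, 29/7, 33/8, 194/47, 1197/290, 14558/3527, 103103/24979, 736279/178380

Using the convergent recurrence p_i = a_i*p_{i-1} + p_{i-2}, q_i = a_i*q_{i-1} + q_{i-2} with p_{-2}=0, p_{-1}=1, q_{-2}=1, q_{-1}=0:
  i=0: a_0=4, p_0 = 4*1 + 0 = 4, q_0 = 4*0 + 1 = 1.
  i=1: a_1=7, p_1 = 7*4 + 1 = 29, q_1 = 7*1 + 0 = 7.
  i=2: a_2=1, p_2 = 1*29 + 4 = 33, q_2 = 1*7 + 1 = 8.
  i=3: a_3=5, p_3 = 5*33 + 29 = 194, q_3 = 5*8 + 7 = 47.
  i=4: a_4=6, p_4 = 6*194 + 33 = 1197, q_4 = 6*47 + 8 = 290.
  i=5: a_5=12, p_5 = 12*1197 + 194 = 14558, q_5 = 12*290 + 47 = 3527.
  i=6: a_6=7, p_6 = 7*14558 + 1197 = 103103, q_6 = 7*3527 + 290 = 24979.
  i=7: a_7=7, p_7 = 7*103103 + 14558 = 736279, q_7 = 7*24979 + 3527 = 178380.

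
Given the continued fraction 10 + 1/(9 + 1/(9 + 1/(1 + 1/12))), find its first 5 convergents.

10/1, 91/9, 829/82, 920/91, 11869/1174

Using the convergent recurrence p_i = a_i*p_{i-1} + p_{i-2}, q_i = a_i*q_{i-1} + q_{i-2} with p_{-2}=0, p_{-1}=1, q_{-2}=1, q_{-1}=0:
  i=0: a_0=10, p_0 = 10*1 + 0 = 10, q_0 = 10*0 + 1 = 1.
  i=1: a_1=9, p_1 = 9*10 + 1 = 91, q_1 = 9*1 + 0 = 9.
  i=2: a_2=9, p_2 = 9*91 + 10 = 829, q_2 = 9*9 + 1 = 82.
  i=3: a_3=1, p_3 = 1*829 + 91 = 920, q_3 = 1*82 + 9 = 91.
  i=4: a_4=12, p_4 = 12*920 + 829 = 11869, q_4 = 12*91 + 82 = 1174.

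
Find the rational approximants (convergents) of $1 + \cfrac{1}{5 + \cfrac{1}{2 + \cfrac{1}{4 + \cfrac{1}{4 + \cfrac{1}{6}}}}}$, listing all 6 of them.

1/1, 6/5, 13/11, 58/49, 245/207, 1528/1291

Using the convergent recurrence p_i = a_i*p_{i-1} + p_{i-2}, q_i = a_i*q_{i-1} + q_{i-2} with p_{-2}=0, p_{-1}=1, q_{-2}=1, q_{-1}=0:
  i=0: a_0=1, p_0 = 1*1 + 0 = 1, q_0 = 1*0 + 1 = 1.
  i=1: a_1=5, p_1 = 5*1 + 1 = 6, q_1 = 5*1 + 0 = 5.
  i=2: a_2=2, p_2 = 2*6 + 1 = 13, q_2 = 2*5 + 1 = 11.
  i=3: a_3=4, p_3 = 4*13 + 6 = 58, q_3 = 4*11 + 5 = 49.
  i=4: a_4=4, p_4 = 4*58 + 13 = 245, q_4 = 4*49 + 11 = 207.
  i=5: a_5=6, p_5 = 6*245 + 58 = 1528, q_5 = 6*207 + 49 = 1291.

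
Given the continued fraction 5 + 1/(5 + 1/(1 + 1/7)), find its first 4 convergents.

5/1, 26/5, 31/6, 243/47

Using the convergent recurrence p_i = a_i*p_{i-1} + p_{i-2}, q_i = a_i*q_{i-1} + q_{i-2} with p_{-2}=0, p_{-1}=1, q_{-2}=1, q_{-1}=0:
  i=0: a_0=5, p_0 = 5*1 + 0 = 5, q_0 = 5*0 + 1 = 1.
  i=1: a_1=5, p_1 = 5*5 + 1 = 26, q_1 = 5*1 + 0 = 5.
  i=2: a_2=1, p_2 = 1*26 + 5 = 31, q_2 = 1*5 + 1 = 6.
  i=3: a_3=7, p_3 = 7*31 + 26 = 243, q_3 = 7*6 + 5 = 47.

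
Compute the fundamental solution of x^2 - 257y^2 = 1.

First expand sqrt(257) as a continued fraction. With x_i = (sqrt(257) + m_i)/d_i and (m_0, d_0) = (0, 1): a_0 = floor(sqrt(257)) = 16, since 16^2 = 256 <= 257 < 289 = 17^2.
Iterate m_{i+1} = d_i*a_i - m_i, d_{i+1} = (257 - m_{i+1}^2)/d_i, a_{i+1} = floor((a_0 + m_{i+1})/d_{i+1}):
  m_1 = 1*16 - 0 = 16, d_1 = (257 - 16^2)/1 = 1/1 = 1, a_1 = floor((16 + 16)/1) = 32.
  m_2 = 1*32 - 16 = 16, d_2 = (257 - 16^2)/1 = 1/1 = 1: (m_2, d_2) = (m_1, d_1) = (16, 1), so from here the quotient a_1 repeats; the period length is 1.
So sqrt(257) = [16; (32)] with period length k = 1.
k is odd, so (p_{k-1}, q_{k-1}) only solves x^2 - 257y^2 = -1 and the fundamental solution of x^2 - 257y^2 = 1 is (p_{2k-1}, q_{2k-1}) = (p_1, q_1); compute convergents through index 1, running through the period twice.
Convergents (p_i = a_i*p_{i-1} + p_{i-2}, q_i = a_i*q_{i-1} + q_{i-2} with p_{-2}=0, p_{-1}=1, q_{-2}=1, q_{-1}=0):
  i=0: a_0=16, p_0 = 16*1 + 0 = 16, q_0 = 16*0 + 1 = 1.
  i=1: a_1=32, p_1 = 32*16 + 1 = 513, q_1 = 32*1 + 0 = 32.
Indeed p_0^2 - 257*q_0^2 = 256 - 257 = -1, not +1.
Check: 513^2 - 257*32^2 = 263169 - 263168 = 1, so (x, y) = (513, 32) solves the equation, and by the theorem it is the least positive solution.

(x, y) = (513, 32)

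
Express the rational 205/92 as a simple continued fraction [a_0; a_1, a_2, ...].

Run the Euclidean algorithm on 205 and 92; the successive quotients are the partial quotients a_0, a_1, ... (each step inverts the fractional part left over by the previous one):
  205 = 2*92 + 21, so a_0 = 2.
  92 = 4*21 + 8, so a_1 = 4.
  21 = 2*8 + 5, so a_2 = 2.
  8 = 1*5 + 3, so a_3 = 1.
  5 = 1*3 + 2, so a_4 = 1.
  3 = 1*2 + 1, so a_5 = 1.
  2 = 2*1 + 0, so a_6 = 2.
The remainder reaches 0 after 7 divisions, so the expansion has 7 partial quotients, read off in order.

[2; 4, 2, 1, 1, 1, 2]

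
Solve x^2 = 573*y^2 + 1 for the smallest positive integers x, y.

(x, y) = (383, 16)

First expand sqrt(573) as a continued fraction. With x_i = (sqrt(573) + m_i)/d_i and (m_0, d_0) = (0, 1): a_0 = floor(sqrt(573)) = 23, since 23^2 = 529 <= 573 < 576 = 24^2.
Iterate m_{i+1} = d_i*a_i - m_i, d_{i+1} = (573 - m_{i+1}^2)/d_i, a_{i+1} = floor((a_0 + m_{i+1})/d_{i+1}):
  m_1 = 1*23 - 0 = 23, d_1 = (573 - 23^2)/1 = 44/1 = 44, a_1 = floor((23 + 23)/44) = 1.
  m_2 = 44*1 - 23 = 21, d_2 = (573 - 21^2)/44 = 132/44 = 3, a_2 = floor((23 + 21)/3) = 14.
  m_3 = 3*14 - 21 = 21, d_3 = (573 - 21^2)/3 = 132/3 = 44, a_3 = floor((23 + 21)/44) = 1.
  m_4 = 44*1 - 21 = 23, d_4 = (573 - 23^2)/44 = 44/44 = 1, a_4 = floor((23 + 23)/1) = 46.
  m_5 = 1*46 - 23 = 23, d_5 = (573 - 23^2)/1 = 44/1 = 44: (m_5, d_5) = (m_1, d_1) = (23, 44), so from here the quotients repeat a_1, ..., a_4; the period length is 4.
So sqrt(573) = [23; (1, 14, 1, 46)] with period length k = 4.
k is even, so the fundamental solution of x^2 - 573y^2 = 1 is (p_{k-1}, q_{k-1}) = (p_3, q_3); compute convergents through index 3.
Convergents (p_i = a_i*p_{i-1} + p_{i-2}, q_i = a_i*q_{i-1} + q_{i-2} with p_{-2}=0, p_{-1}=1, q_{-2}=1, q_{-1}=0):
  i=0: a_0=23, p_0 = 23*1 + 0 = 23, q_0 = 23*0 + 1 = 1.
  i=1: a_1=1, p_1 = 1*23 + 1 = 24, q_1 = 1*1 + 0 = 1.
  i=2: a_2=14, p_2 = 14*24 + 23 = 359, q_2 = 14*1 + 1 = 15.
  i=3: a_3=1, p_3 = 1*359 + 24 = 383, q_3 = 1*15 + 1 = 16.
Check: 383^2 - 573*16^2 = 146689 - 146688 = 1, so (x, y) = (383, 16) solves the equation, and by the theorem it is the least positive solution.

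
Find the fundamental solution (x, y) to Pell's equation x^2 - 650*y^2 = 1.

First expand sqrt(650) as a continued fraction. With x_i = (sqrt(650) + m_i)/d_i and (m_0, d_0) = (0, 1): a_0 = floor(sqrt(650)) = 25, since 25^2 = 625 <= 650 < 676 = 26^2.
Iterate m_{i+1} = d_i*a_i - m_i, d_{i+1} = (650 - m_{i+1}^2)/d_i, a_{i+1} = floor((a_0 + m_{i+1})/d_{i+1}):
  m_1 = 1*25 - 0 = 25, d_1 = (650 - 25^2)/1 = 25/1 = 25, a_1 = floor((25 + 25)/25) = 2.
  m_2 = 25*2 - 25 = 25, d_2 = (650 - 25^2)/25 = 25/25 = 1, a_2 = floor((25 + 25)/1) = 50.
  m_3 = 1*50 - 25 = 25, d_3 = (650 - 25^2)/1 = 25/1 = 25: (m_3, d_3) = (m_1, d_1) = (25, 25), so from here the quotients repeat a_1, a_2; the period length is 2.
So sqrt(650) = [25; (2, 50)] with period length k = 2.
k is even, so the fundamental solution of x^2 - 650y^2 = 1 is (p_{k-1}, q_{k-1}) = (p_1, q_1); compute convergents through index 1.
Convergents (p_i = a_i*p_{i-1} + p_{i-2}, q_i = a_i*q_{i-1} + q_{i-2} with p_{-2}=0, p_{-1}=1, q_{-2}=1, q_{-1}=0):
  i=0: a_0=25, p_0 = 25*1 + 0 = 25, q_0 = 25*0 + 1 = 1.
  i=1: a_1=2, p_1 = 2*25 + 1 = 51, q_1 = 2*1 + 0 = 2.
Check: 51^2 - 650*2^2 = 2601 - 2600 = 1, so (x, y) = (51, 2) solves the equation, and by the theorem it is the least positive solution.

(x, y) = (51, 2)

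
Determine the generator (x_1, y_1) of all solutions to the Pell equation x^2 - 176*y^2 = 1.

(x, y) = (199, 15)

First expand sqrt(176) as a continued fraction. With x_i = (sqrt(176) + m_i)/d_i and (m_0, d_0) = (0, 1): a_0 = floor(sqrt(176)) = 13, since 13^2 = 169 <= 176 < 196 = 14^2.
Iterate m_{i+1} = d_i*a_i - m_i, d_{i+1} = (176 - m_{i+1}^2)/d_i, a_{i+1} = floor((a_0 + m_{i+1})/d_{i+1}):
  m_1 = 1*13 - 0 = 13, d_1 = (176 - 13^2)/1 = 7/1 = 7, a_1 = floor((13 + 13)/7) = 3.
  m_2 = 7*3 - 13 = 8, d_2 = (176 - 8^2)/7 = 112/7 = 16, a_2 = floor((13 + 8)/16) = 1.
  m_3 = 16*1 - 8 = 8, d_3 = (176 - 8^2)/16 = 112/16 = 7, a_3 = floor((13 + 8)/7) = 3.
  m_4 = 7*3 - 8 = 13, d_4 = (176 - 13^2)/7 = 7/7 = 1, a_4 = floor((13 + 13)/1) = 26.
  m_5 = 1*26 - 13 = 13, d_5 = (176 - 13^2)/1 = 7/1 = 7: (m_5, d_5) = (m_1, d_1) = (13, 7), so from here the quotients repeat a_1, ..., a_4; the period length is 4.
So sqrt(176) = [13; (3, 1, 3, 26)] with period length k = 4.
k is even, so the fundamental solution of x^2 - 176y^2 = 1 is (p_{k-1}, q_{k-1}) = (p_3, q_3); compute convergents through index 3.
Convergents (p_i = a_i*p_{i-1} + p_{i-2}, q_i = a_i*q_{i-1} + q_{i-2} with p_{-2}=0, p_{-1}=1, q_{-2}=1, q_{-1}=0):
  i=0: a_0=13, p_0 = 13*1 + 0 = 13, q_0 = 13*0 + 1 = 1.
  i=1: a_1=3, p_1 = 3*13 + 1 = 40, q_1 = 3*1 + 0 = 3.
  i=2: a_2=1, p_2 = 1*40 + 13 = 53, q_2 = 1*3 + 1 = 4.
  i=3: a_3=3, p_3 = 3*53 + 40 = 199, q_3 = 3*4 + 3 = 15.
Check: 199^2 - 176*15^2 = 39601 - 39600 = 1, so (x, y) = (199, 15) solves the equation, and by the theorem it is the least positive solution.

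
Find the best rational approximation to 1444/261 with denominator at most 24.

83/15

Expand x = 1444/261 as a continued fraction with the Euclidean algorithm:
  1444 = 5*261 + 139, so a_0 = 5.
  261 = 1*139 + 122, so a_1 = 1.
  139 = 1*122 + 17, so a_2 = 1.
  122 = 7*17 + 3, so a_3 = 7.
  17 = 5*3 + 2, so a_4 = 5.
  3 = 1*2 + 1, so a_5 = 1.
  2 = 2*1 + 0, so a_6 = 2.
so x = [5; 1, 1, 7, 5, 1, 2].
Convergents (p_i = a_i*p_{i-1} + p_{i-2}, q_i = a_i*q_{i-1} + q_{i-2} with p_{-2}=0, p_{-1}=1, q_{-2}=1, q_{-1}=0), until the denominator exceeds 24:
  i=0: a_0=5, p_0 = 5*1 + 0 = 5, q_0 = 5*0 + 1 = 1.
  i=1: a_1=1, p_1 = 1*5 + 1 = 6, q_1 = 1*1 + 0 = 1.
  i=2: a_2=1, p_2 = 1*6 + 5 = 11, q_2 = 1*1 + 1 = 2.
  i=3: a_3=7, p_3 = 7*11 + 6 = 83, q_3 = 7*2 + 1 = 15.
  i=4: a_4=5, p_4 = 5*83 + 11 = 426, q_4 = 5*15 + 2 = 77.
q_4 = 77 > 24, so the last convergent with denominator <= 24 is p_3/q_3 = 83/15.
The closest fraction with denominator <= 24 is either p_3/q_3 or the intermediate fraction (k*p_3 + p_2)/(k*q_3 + q_2) with the largest k >= 1 whose denominator stays <= 24; these approach x as k grows, and every other convergent or intermediate fraction in range is farther away.
Largest k: floor((24 - q_2)/q_3) = floor((24 - 2)/15) = 1.
That gives (1*83 + 11)/(1*15 + 2) = 94/17.
Compare the errors: |x - 83/15| = |1444*15 - 83*261|/(261*15) = 3/3915, and |x - 94/17| = |1444*17 - 94*261|/(261*17) = 14/4437.
Cross-multiplying, 3*4437 = 13311 < 54810 = 14*3915, so 3/3915 is smaller: the convergent 83/15 is closer to x than 94/17.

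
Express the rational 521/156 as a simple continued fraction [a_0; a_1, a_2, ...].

[3; 2, 1, 16, 1, 2]

Run the Euclidean algorithm on 521 and 156; the successive quotients are the partial quotients a_0, a_1, ... (each step inverts the fractional part left over by the previous one):
  521 = 3*156 + 53, so a_0 = 3.
  156 = 2*53 + 50, so a_1 = 2.
  53 = 1*50 + 3, so a_2 = 1.
  50 = 16*3 + 2, so a_3 = 16.
  3 = 1*2 + 1, so a_4 = 1.
  2 = 2*1 + 0, so a_5 = 2.
The remainder reaches 0 after 6 divisions, so the expansion has 6 partial quotients, read off in order.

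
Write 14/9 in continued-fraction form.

Run the Euclidean algorithm on 14 and 9; the successive quotients are the partial quotients a_0, a_1, ... (each step inverts the fractional part left over by the previous one):
  14 = 1*9 + 5, so a_0 = 1.
  9 = 1*5 + 4, so a_1 = 1.
  5 = 1*4 + 1, so a_2 = 1.
  4 = 4*1 + 0, so a_3 = 4.
The remainder reaches 0 after 4 divisions, so the expansion has 4 partial quotients, read off in order.

[1; 1, 1, 4]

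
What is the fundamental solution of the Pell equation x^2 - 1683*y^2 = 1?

First expand sqrt(1683) as a continued fraction. With x_i = (sqrt(1683) + m_i)/d_i and (m_0, d_0) = (0, 1): a_0 = floor(sqrt(1683)) = 41, since 41^2 = 1681 <= 1683 < 1764 = 42^2.
Iterate m_{i+1} = d_i*a_i - m_i, d_{i+1} = (1683 - m_{i+1}^2)/d_i, a_{i+1} = floor((a_0 + m_{i+1})/d_{i+1}):
  m_1 = 1*41 - 0 = 41, d_1 = (1683 - 41^2)/1 = 2/1 = 2, a_1 = floor((41 + 41)/2) = 41.
  m_2 = 2*41 - 41 = 41, d_2 = (1683 - 41^2)/2 = 2/2 = 1, a_2 = floor((41 + 41)/1) = 82.
  m_3 = 1*82 - 41 = 41, d_3 = (1683 - 41^2)/1 = 2/1 = 2: (m_3, d_3) = (m_1, d_1) = (41, 2), so from here the quotients repeat a_1, a_2; the period length is 2.
So sqrt(1683) = [41; (41, 82)] with period length k = 2.
k is even, so the fundamental solution of x^2 - 1683y^2 = 1 is (p_{k-1}, q_{k-1}) = (p_1, q_1); compute convergents through index 1.
Convergents (p_i = a_i*p_{i-1} + p_{i-2}, q_i = a_i*q_{i-1} + q_{i-2} with p_{-2}=0, p_{-1}=1, q_{-2}=1, q_{-1}=0):
  i=0: a_0=41, p_0 = 41*1 + 0 = 41, q_0 = 41*0 + 1 = 1.
  i=1: a_1=41, p_1 = 41*41 + 1 = 1682, q_1 = 41*1 + 0 = 41.
Check: 1682^2 - 1683*41^2 = 2829124 - 2829123 = 1, so (x, y) = (1682, 41) solves the equation, and by the theorem it is the least positive solution.

(x, y) = (1682, 41)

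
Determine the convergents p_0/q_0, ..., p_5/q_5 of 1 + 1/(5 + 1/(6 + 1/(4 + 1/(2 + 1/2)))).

1/1, 6/5, 37/31, 154/129, 345/289, 844/707

Using the convergent recurrence p_i = a_i*p_{i-1} + p_{i-2}, q_i = a_i*q_{i-1} + q_{i-2} with p_{-2}=0, p_{-1}=1, q_{-2}=1, q_{-1}=0:
  i=0: a_0=1, p_0 = 1*1 + 0 = 1, q_0 = 1*0 + 1 = 1.
  i=1: a_1=5, p_1 = 5*1 + 1 = 6, q_1 = 5*1 + 0 = 5.
  i=2: a_2=6, p_2 = 6*6 + 1 = 37, q_2 = 6*5 + 1 = 31.
  i=3: a_3=4, p_3 = 4*37 + 6 = 154, q_3 = 4*31 + 5 = 129.
  i=4: a_4=2, p_4 = 2*154 + 37 = 345, q_4 = 2*129 + 31 = 289.
  i=5: a_5=2, p_5 = 2*345 + 154 = 844, q_5 = 2*289 + 129 = 707.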